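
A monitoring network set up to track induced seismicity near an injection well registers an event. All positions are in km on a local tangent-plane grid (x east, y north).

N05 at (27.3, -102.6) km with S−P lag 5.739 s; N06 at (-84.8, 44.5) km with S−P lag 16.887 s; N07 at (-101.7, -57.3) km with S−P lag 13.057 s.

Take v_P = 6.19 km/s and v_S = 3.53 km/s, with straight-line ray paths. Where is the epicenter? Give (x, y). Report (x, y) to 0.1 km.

Distance from S−P lag: d = Δt · v_P v_S / (v_P − v_S) = Δt · (6.19·3.53)/(6.19−3.53) ≈ 8.2145·Δt.
So d_N05 = 47.14, d_N06 = 138.72, d_N07 = 107.26 km.
Circle about each station: (x − 27.3)² + (y + 102.6)² = 47.14²; (x + 84.8)² + (y − 44.5)² = 138.72²; (x + 101.7)² + (y + 57.3)² = 107.26².
Subtracting pairs of circle equations eliminates x²+y² and gives linear equations (the radical axes):
-224.2 x + 294.2 y = -19121.82
-258.0 x + 90.6 y = -6928.40
Solving the 2×2 system: x ≈ 5.5, y ≈ -60.8 km.

x ≈ 5.5 km, y ≈ -60.8 km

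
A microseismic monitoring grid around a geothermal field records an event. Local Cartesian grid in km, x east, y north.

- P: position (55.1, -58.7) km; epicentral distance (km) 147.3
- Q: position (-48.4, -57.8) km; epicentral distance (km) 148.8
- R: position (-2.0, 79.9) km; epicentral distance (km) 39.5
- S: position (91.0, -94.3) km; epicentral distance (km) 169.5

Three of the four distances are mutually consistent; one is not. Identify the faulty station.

Solve using three stations at a time. Using Q, R, S (subtract circle equations pairwise → linear system) gives (x, y) ≈ (34.8, 65.6).
Distances from that point to each station vs reported:
  P: calculated 125.9 vs reported 147.3 → residual 21.4 km
  Q: calculated 148.8 vs reported 148.8 → residual 0.0 km
  R: calculated 39.4 vs reported 39.5 → residual 0.1 km
  S: calculated 169.5 vs reported 169.5 → residual 0.0 km
Q, R, S are mutually consistent (residuals ≈ 0); P is off by 21.4 km.

P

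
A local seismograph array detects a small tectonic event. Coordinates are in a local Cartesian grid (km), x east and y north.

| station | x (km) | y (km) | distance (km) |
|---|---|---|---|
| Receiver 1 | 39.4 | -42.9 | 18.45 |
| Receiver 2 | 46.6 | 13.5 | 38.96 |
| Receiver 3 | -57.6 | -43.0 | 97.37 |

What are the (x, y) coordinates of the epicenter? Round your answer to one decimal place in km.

38.0 km east, -24.5 km north

Circle about each station: (x − 39.4)² + (y + 42.9)² = 18.45²; (x − 46.6)² + (y − 13.5)² = 38.96²; (x + 57.6)² + (y + 43.0)² = 97.37².
Subtracting the Receiver 1 equation from the Receiver 2 and Receiver 3 equations removes the quadratic terms:
14.4 x + 112.8 y = -2216.44
-194.0 x − 0.2 y = -7366.52
Solving the 2×2 system: x ≈ 38.0, y ≈ -24.5 km.
Check against Receiver 1 (with the unrounded x, y): √((x − 39.4)²+(y + 42.9)²) = 18.45 ≈ 18.45 km. ✓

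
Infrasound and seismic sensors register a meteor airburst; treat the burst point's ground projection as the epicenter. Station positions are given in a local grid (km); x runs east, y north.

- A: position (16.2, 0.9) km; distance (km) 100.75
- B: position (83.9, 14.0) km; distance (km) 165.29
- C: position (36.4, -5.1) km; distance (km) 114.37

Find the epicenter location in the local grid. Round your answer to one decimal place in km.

x ≈ -63.6 km, y ≈ -60.6 km

Circle about each station: (x − 16.2)² + (y − 0.9)² = 100.75²; (x − 83.9)² + (y − 14.0)² = 165.29²; (x − 36.4)² + (y + 5.1)² = 114.37².
Subtracting the A equation from the B and C equations removes the quadratic terms:
135.4 x + 26.2 y = -10198.26
40.4 x − 12.0 y = -1842.21
Solving the 2×2 system: x ≈ -63.6, y ≈ -60.6 km.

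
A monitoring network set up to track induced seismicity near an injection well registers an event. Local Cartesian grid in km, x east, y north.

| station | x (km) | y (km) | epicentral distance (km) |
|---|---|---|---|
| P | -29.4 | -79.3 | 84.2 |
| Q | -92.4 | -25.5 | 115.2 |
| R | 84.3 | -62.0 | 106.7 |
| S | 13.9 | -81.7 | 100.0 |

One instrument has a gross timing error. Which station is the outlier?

P

Solve using three stations at a time. Using Q, R, S (subtract circle equations pairwise → linear system) gives (x, y) ≈ (14.1, 18.2).
Distances from that point to each station vs reported:
  P: calculated 106.7 vs reported 84.2 → residual 22.5 km
  Q: calculated 115.1 vs reported 115.2 → residual 0.1 km
  R: calculated 106.6 vs reported 106.7 → residual 0.1 km
  S: calculated 99.9 vs reported 100.0 → residual 0.1 km
Q, R, S are mutually consistent (residuals ≈ 0); P is off by 22.5 km.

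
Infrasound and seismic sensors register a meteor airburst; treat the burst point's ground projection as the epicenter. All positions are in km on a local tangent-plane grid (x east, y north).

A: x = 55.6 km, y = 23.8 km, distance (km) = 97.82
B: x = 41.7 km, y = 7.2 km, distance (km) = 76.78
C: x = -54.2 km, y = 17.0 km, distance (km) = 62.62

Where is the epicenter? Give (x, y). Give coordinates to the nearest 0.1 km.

Circle about each station: (x − 55.6)² + (y − 23.8)² = 97.82²; (x − 41.7)² + (y − 7.2)² = 76.78²; (x + 54.2)² + (y − 17.0)² = 62.62².
Subtracting the A equation from the B and C equations removes the quadratic terms:
-27.8 x − 33.2 y = 1806.51
-219.6 x − 13.6 y = 5216.33
Solving the 2×2 system: x ≈ -21.5, y ≈ -36.4 km.
Check against A (with the unrounded x, y): √((x − 55.6)²+(y − 23.8)²) = 97.82 ≈ 97.82 km. ✓

(-21.5, -36.4)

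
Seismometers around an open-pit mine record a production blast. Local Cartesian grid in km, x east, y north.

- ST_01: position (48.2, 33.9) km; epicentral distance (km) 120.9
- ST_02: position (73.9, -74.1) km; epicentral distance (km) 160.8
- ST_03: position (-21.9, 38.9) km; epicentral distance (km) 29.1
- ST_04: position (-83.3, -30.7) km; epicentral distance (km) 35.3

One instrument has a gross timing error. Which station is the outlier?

ST_03

Solve using three stations at a time. Using ST_01, ST_02, ST_04 (subtract circle equations pairwise → linear system) gives (x, y) ≈ (-68.2, 1.2).
Distances from that point to each station vs reported:
  ST_01: calculated 120.9 vs reported 120.9 → residual 0.0 km
  ST_02: calculated 160.8 vs reported 160.8 → residual 0.0 km
  ST_03: calculated 59.7 vs reported 29.1 → residual 30.6 km
  ST_04: calculated 35.3 vs reported 35.3 → residual 0.0 km
ST_01, ST_02, ST_04 are mutually consistent (residuals ≈ 0); ST_03 is off by 30.6 km.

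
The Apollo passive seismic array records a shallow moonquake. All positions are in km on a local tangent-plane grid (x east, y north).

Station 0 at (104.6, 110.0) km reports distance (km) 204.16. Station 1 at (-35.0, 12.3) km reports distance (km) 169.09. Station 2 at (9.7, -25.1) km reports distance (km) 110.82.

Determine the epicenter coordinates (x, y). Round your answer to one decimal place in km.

(96.5, -94.0)

Circle about each station: (x − 104.6)² + (y − 110.0)² = 204.16²; (x + 35.0)² + (y − 12.3)² = 169.09²; (x − 9.7)² + (y + 25.1)² = 110.82².
Subtracting the Station 0 equation from the Station 1 and Station 2 equations removes the quadratic terms:
-279.2 x − 195.4 y = -8574.99
-189.8 x − 270.2 y = 7083.17
Solving the 2×2 system: x ≈ 96.5, y ≈ -94.0 km.
Check against Station 0 (with the unrounded x, y): √((x − 104.6)²+(y − 110.0)²) = 204.16 ≈ 204.16 km. ✓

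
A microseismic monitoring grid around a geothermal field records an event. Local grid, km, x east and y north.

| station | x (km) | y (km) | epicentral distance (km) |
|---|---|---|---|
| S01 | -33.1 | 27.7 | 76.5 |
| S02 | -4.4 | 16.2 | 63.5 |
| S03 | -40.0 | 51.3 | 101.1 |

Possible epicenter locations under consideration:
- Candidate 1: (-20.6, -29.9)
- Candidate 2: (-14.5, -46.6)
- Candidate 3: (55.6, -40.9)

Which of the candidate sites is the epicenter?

Candidate 2

For each candidate, compare |candidate − station| to the reported distance:
Candidate 1: residuals S01 17.6, S02 14.6, S03 17.6 → max 17.6 km
Candidate 2: residuals S01 0.1, S02 0.1, S03 0.1 → max 0.1 km
Candidate 3: residuals S01 35.6, S02 19.3, S03 31.7 → max 35.6 km
Only Candidate 2 has all residuals ≈ 0.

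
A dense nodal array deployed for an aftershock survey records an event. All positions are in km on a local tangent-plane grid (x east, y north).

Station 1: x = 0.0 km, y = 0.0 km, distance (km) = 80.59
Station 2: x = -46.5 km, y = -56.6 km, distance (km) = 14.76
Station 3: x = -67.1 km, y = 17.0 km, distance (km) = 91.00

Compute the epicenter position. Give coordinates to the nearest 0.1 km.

-40.1 km east, -69.9 km north

Circle about each station: x² + y² = 80.59²; (x + 46.5)² + (y + 56.6)² = 14.76²; (x + 67.1)² + (y − 17.0)² = 91.00².
Subtracting the Station 1 equation from the Station 2 and Station 3 equations removes the quadratic terms:
-93.0 x − 113.2 y = 11642.70
-134.2 x + 34.0 y = 3005.16
Solving the 2×2 system: x ≈ -40.1, y ≈ -69.9 km.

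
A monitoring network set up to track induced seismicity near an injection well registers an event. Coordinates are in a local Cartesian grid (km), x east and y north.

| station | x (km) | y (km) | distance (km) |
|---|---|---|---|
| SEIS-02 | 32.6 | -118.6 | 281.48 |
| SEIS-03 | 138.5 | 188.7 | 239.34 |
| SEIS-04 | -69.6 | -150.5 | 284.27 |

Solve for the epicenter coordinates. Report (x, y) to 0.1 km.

Circle about each station: (x − 32.6)² + (y + 118.6)² = 281.48²; (x − 138.5)² + (y − 188.7)² = 239.34²; (x + 69.6)² + (y + 150.5)² = 284.27².
Subtracting the SEIS-02 equation from the SEIS-03 and SEIS-04 equations removes the quadratic terms:
211.8 x + 614.6 y = 61608.57
-204.4 x − 63.8 y = 10787.25
Solving the 2×2 system: x ≈ -94.2, y ≈ 132.7 km.

-94.2 km east, 132.7 km north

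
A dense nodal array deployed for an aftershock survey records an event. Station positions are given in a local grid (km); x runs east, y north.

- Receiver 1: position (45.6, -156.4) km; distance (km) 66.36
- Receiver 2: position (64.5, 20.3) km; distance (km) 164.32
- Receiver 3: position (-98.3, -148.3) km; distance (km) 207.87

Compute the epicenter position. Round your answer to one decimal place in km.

(109.3, -137.8)

Circle about each station: (x − 45.6)² + (y + 156.4)² = 66.36²; (x − 64.5)² + (y − 20.3)² = 164.32²; (x + 98.3)² + (y + 148.3)² = 207.87².
Subtracting the Receiver 1 equation from the Receiver 2 and Receiver 3 equations removes the quadratic terms:
37.8 x + 353.4 y = -44565.39
-287.8 x + 16.2 y = -33690.83
Solving the 2×2 system: x ≈ 109.3, y ≈ -137.8 km.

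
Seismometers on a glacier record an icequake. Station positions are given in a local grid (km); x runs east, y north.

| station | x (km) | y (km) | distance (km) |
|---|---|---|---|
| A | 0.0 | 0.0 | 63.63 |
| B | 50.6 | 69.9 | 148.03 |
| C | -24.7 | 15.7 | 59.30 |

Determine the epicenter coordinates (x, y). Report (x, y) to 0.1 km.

Circle about each station: x² + y² = 63.63²; (x − 50.6)² + (y − 69.9)² = 148.03²; (x + 24.7)² + (y − 15.7)² = 59.30².
Subtracting pairs of circle equations eliminates x²+y² and gives linear equations (the radical axes):
101.2 x + 139.8 y = -10417.73
-49.4 x + 31.4 y = 1388.87
Solving the 2×2 system: x ≈ -51.7, y ≈ -37.1 km.
Check against A (with the unrounded x, y): √(x²+y²) = 63.63 ≈ 63.63 km. ✓

(-51.7, -37.1)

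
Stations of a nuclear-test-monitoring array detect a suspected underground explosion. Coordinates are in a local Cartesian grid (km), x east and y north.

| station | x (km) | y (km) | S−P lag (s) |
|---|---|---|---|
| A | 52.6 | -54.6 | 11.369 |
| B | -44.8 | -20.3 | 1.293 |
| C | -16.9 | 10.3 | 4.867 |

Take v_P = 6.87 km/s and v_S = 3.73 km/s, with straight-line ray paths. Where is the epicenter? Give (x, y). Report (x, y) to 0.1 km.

Distance from S−P lag: d = Δt · v_P v_S / (v_P − v_S) = Δt · (6.87·3.73)/(6.87−3.73) ≈ 8.1609·Δt.
So d_A = 92.78, d_B = 10.55, d_C = 39.72 km.
Circle about each station: (x − 52.6)² + (y + 54.6)² = 92.78²; (x + 44.8)² + (y + 20.3)² = 10.55²; (x + 16.9)² + (y − 10.3)² = 39.72².
Subtracting pairs of circle equations eliminates x²+y² and gives linear equations (the radical axes):
-194.8 x + 68.6 y = 5168.04
-139.0 x + 129.8 y = 1674.23
Solving the 2×2 system: x ≈ -35.3, y ≈ -24.9 km.
Check against A (with the unrounded x, y): √((x − 52.6)²+(y + 54.6)²) = 92.78 ≈ 92.78 km. ✓

-35.3 km east, -24.9 km north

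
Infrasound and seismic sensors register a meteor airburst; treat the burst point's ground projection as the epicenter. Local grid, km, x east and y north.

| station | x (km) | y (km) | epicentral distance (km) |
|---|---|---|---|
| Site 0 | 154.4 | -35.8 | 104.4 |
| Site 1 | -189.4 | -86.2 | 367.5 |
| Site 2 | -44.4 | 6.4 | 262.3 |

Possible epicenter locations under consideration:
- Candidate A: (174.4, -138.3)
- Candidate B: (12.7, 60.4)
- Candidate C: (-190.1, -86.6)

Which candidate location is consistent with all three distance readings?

For each candidate, compare |candidate − station| to the reported distance:
Candidate A: residuals Site 0 0.0, Site 1 0.0, Site 2 0.0 → max 0.0 km
Candidate B: residuals Site 0 66.9, Site 1 117.8, Site 2 183.7 → max 183.7 km
Candidate C: residuals Site 0 243.8, Site 1 366.7, Site 2 89.4 → max 366.7 km
Only Candidate A has all residuals ≈ 0.

Candidate A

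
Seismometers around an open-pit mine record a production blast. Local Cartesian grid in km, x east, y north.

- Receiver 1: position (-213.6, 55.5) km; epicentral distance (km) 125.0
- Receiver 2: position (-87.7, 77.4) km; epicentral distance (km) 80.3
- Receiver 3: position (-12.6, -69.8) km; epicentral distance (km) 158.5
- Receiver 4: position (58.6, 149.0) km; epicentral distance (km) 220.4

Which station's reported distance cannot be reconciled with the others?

Solve using three stations at a time. Using Receiver 1, Receiver 2, Receiver 4 (subtract circle equations pairwise → linear system) gives (x, y) ≈ (-102.4, -1.5).
Distances from that point to each station vs reported:
  Receiver 1: calculated 125.0 vs reported 125.0 → residual 0.0 km
  Receiver 2: calculated 80.3 vs reported 80.3 → residual 0.0 km
  Receiver 3: calculated 112.8 vs reported 158.5 → residual 45.7 km
  Receiver 4: calculated 220.4 vs reported 220.4 → residual 0.0 km
Receiver 1, Receiver 2, Receiver 4 are mutually consistent (residuals ≈ 0); Receiver 3 is off by 45.7 km.

Receiver 3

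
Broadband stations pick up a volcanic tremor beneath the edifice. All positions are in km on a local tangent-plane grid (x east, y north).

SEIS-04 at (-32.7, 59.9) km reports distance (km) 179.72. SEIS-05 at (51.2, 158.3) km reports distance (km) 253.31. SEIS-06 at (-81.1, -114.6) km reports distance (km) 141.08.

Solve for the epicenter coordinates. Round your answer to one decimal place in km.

(58.6, -94.9)

Circle about each station: (x + 32.7)² + (y − 59.9)² = 179.72²; (x − 51.2)² + (y − 158.3)² = 253.31²; (x + 81.1)² + (y + 114.6)² = 141.08².
Subtracting the SEIS-04 equation from the SEIS-05 and SEIS-06 equations removes the quadratic terms:
167.8 x + 196.8 y = -8843.65
-96.8 x − 349.0 y = 27448.78
Solving the 2×2 system: x ≈ 58.6, y ≈ -94.9 km.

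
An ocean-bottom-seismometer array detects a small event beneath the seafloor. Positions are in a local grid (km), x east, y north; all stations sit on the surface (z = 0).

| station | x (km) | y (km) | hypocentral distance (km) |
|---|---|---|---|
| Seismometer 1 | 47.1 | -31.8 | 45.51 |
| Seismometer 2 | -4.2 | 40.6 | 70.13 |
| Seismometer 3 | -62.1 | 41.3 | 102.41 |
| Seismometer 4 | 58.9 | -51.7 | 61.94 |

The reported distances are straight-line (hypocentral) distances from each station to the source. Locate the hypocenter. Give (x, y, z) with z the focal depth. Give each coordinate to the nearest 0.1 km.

(14.2, -20.4, 29.3)

Each station gives a sphere (x−x_i)² + (y−y_i)² + z² = d_i² (stations at z=0).
Subtracting the Seismometer 1 sphere from Seismometer 2 and Seismometer 3: z² cancels, leaving linear equations in x and y:
-102.6 x + 144.8 y = -4410.71
-218.4 x + 146.2 y = -6084.20
Solving: x ≈ 14.205, y ≈ -20.396 km (keep extra digits for the depth step; rounded: 14.2, -20.4).
Then from the Seismometer 1 sphere: z² = 45.51² − (x − 47.1)² − (y + 31.8)² with x = 14.205, y = -20.396, so z ≈ 29.309 ≈ 29.3 km.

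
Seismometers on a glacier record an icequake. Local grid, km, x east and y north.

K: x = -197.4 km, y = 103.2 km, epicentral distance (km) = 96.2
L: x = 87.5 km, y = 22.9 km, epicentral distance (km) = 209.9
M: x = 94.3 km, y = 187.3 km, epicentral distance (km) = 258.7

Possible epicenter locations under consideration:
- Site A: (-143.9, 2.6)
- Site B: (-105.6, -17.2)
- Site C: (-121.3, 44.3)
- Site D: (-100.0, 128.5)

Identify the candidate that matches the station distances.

Site C

For each candidate, compare |candidate − station| to the reported distance:
Site A: residuals K 17.7, L 22.4, M 42.7 → max 42.7 km
Site B: residuals K 55.2, L 12.7, M 27.3 → max 55.2 km
Site C: residuals K 0.0, L 0.0, M 0.0 → max 0.0 km
Site D: residuals K 4.4, L 5.3, M 55.7 → max 55.7 km
Only Site C has all residuals ≈ 0.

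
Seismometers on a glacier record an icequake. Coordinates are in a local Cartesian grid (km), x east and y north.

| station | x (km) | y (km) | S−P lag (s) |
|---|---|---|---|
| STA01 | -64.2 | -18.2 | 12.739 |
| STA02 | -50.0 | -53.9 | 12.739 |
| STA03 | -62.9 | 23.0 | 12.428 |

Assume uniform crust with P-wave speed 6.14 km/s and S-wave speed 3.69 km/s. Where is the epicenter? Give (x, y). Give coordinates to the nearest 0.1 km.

(50.9, 6.9)

Distance from S−P lag: d = Δt · v_P v_S / (v_P − v_S) = Δt · (6.14·3.69)/(6.14−3.69) ≈ 9.2476·Δt.
So d_STA01 = 117.81, d_STA02 = 117.81, d_STA03 = 114.93 km.
Circle about each station: (x + 64.2)² + (y + 18.2)² = 117.81²; (x + 50.0)² + (y + 53.9)² = 117.81²; (x + 62.9)² + (y − 23.0)² = 114.93².
Subtracting pairs of circle equations eliminates x²+y² and gives linear equations (the radical axes):
28.4 x − 71.4 y = 952.33
2.6 x + 82.4 y = 702.82
Solving the 2×2 system: x ≈ 50.9, y ≈ 6.9 km.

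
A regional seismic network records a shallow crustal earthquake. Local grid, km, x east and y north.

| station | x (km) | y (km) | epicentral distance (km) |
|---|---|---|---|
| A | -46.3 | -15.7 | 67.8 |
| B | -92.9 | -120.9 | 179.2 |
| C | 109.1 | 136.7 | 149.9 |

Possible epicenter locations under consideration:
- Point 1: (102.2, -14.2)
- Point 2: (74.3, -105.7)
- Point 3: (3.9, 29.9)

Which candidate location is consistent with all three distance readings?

Point 3

For each candidate, compare |candidate − station| to the reported distance:
Point 1: residuals A 80.7, B 43.2, C 1.2 → max 80.7 km
Point 2: residuals A 82.7, B 11.3, C 95.0 → max 95.0 km
Point 3: residuals A 0.0, B 0.0, C 0.0 → max 0.0 km
Only Point 3 has all residuals ≈ 0.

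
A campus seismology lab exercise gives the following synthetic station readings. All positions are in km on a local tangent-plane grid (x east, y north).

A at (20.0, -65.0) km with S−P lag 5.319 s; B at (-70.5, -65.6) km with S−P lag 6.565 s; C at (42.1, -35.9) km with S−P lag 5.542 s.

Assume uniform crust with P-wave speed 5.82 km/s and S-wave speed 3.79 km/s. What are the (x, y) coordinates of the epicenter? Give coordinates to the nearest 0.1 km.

(-15.9, -19.7)

Distance from S−P lag: d = Δt · v_P v_S / (v_P − v_S) = Δt · (5.82·3.79)/(5.82−3.79) ≈ 10.8659·Δt.
So d_A = 57.80, d_B = 71.33, d_C = 60.22 km.
Circle about each station: (x − 20.0)² + (y + 65.0)² = 57.80²; (x + 70.5)² + (y + 65.6)² = 71.33²; (x − 42.1)² + (y + 35.9)² = 60.22².
Subtracting the A equation from the B and C equations removes the quadratic terms:
-181.0 x − 1.2 y = 2901.48
44.2 x + 58.2 y = -1849.39
Solving the 2×2 system: x ≈ -15.9, y ≈ -19.7 km.
Check against A (with the unrounded x, y): √((x − 20.0)²+(y + 65.0)²) = 57.80 ≈ 57.80 km. ✓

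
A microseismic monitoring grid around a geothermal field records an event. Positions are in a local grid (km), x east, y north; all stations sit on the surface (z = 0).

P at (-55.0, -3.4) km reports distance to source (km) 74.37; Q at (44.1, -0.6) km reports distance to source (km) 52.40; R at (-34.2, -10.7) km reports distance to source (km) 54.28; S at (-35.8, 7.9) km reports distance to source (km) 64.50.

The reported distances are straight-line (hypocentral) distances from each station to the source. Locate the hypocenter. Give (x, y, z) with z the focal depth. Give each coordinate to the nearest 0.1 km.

(9.4, -30.2, 25.8)

Each station gives a sphere (x−x_i)² + (y−y_i)² + z² = d_i² (stations at z=0).
Subtracting the P sphere from Q and R: z² cancels, leaving linear equations in x and y:
198.2 x + 5.6 y = 1693.75
41.6 x − 14.6 y = 832.15
Solving: x ≈ 9.399, y ≈ -30.215 km (keep extra digits for the depth step; rounded: 9.4, -30.2).
Then from the P sphere: z² = 74.37² − (x + 55.0)² − (y + 3.4)² with x = 9.399, y = -30.215, so z ≈ 25.780 ≈ 25.8 km.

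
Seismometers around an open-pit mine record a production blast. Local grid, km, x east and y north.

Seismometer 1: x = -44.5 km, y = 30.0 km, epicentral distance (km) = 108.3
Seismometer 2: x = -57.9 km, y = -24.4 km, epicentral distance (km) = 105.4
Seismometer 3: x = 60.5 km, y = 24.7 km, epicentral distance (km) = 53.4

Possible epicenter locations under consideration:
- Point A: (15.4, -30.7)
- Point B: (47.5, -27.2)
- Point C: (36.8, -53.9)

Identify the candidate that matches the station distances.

Point B

For each candidate, compare |candidate − station| to the reported distance:
Point A: residuals Seismometer 1 23.0, Seismometer 2 31.8, Seismometer 3 18.0 → max 31.8 km
Point B: residuals Seismometer 1 0.0, Seismometer 2 0.0, Seismometer 3 0.1 → max 0.1 km
Point C: residuals Seismometer 1 8.5, Seismometer 2 6.2, Seismometer 3 28.7 → max 28.7 km
Only Point B has all residuals ≈ 0.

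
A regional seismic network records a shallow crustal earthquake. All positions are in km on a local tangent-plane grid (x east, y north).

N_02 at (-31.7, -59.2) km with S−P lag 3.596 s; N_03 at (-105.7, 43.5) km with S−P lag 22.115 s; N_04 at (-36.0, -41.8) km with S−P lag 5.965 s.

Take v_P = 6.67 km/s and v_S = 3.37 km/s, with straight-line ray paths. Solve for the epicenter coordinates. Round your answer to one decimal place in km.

(-13.6, -75.7)

Distance from S−P lag: d = Δt · v_P v_S / (v_P − v_S) = Δt · (6.67·3.37)/(6.67−3.37) ≈ 6.8115·Δt.
So d_N_02 = 24.49, d_N_03 = 150.64, d_N_04 = 40.63 km.
Circle about each station: (x + 31.7)² + (y + 59.2)² = 24.49²; (x + 105.7)² + (y − 43.5)² = 150.64²; (x + 36.0)² + (y + 41.8)² = 40.63².
Subtracting the N_02 equation from the N_03 and N_04 equations removes the quadratic terms:
-148.0 x + 205.4 y = -13537.44
-8.6 x + 34.8 y = -2517.33
Solving the 2×2 system: x ≈ -13.6, y ≈ -75.7 km.
Check against N_02 (with the unrounded x, y): √((x + 31.7)²+(y + 59.2)²) = 24.50 ≈ 24.49 km. ✓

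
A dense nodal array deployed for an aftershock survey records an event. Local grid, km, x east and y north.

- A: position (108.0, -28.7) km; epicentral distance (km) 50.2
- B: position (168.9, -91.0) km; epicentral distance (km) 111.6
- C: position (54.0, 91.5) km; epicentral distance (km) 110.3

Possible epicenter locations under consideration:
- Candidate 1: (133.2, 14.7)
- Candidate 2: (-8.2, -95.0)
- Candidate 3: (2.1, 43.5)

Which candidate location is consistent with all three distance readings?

Candidate 1

For each candidate, compare |candidate − station| to the reported distance:
Candidate 1: residuals A 0.0, B 0.0, C 0.0 → max 0.0 km
Candidate 2: residuals A 83.6, B 65.5, C 86.3 → max 86.3 km
Candidate 3: residuals A 78.0, B 102.7, C 39.6 → max 102.7 km
Only Candidate 1 has all residuals ≈ 0.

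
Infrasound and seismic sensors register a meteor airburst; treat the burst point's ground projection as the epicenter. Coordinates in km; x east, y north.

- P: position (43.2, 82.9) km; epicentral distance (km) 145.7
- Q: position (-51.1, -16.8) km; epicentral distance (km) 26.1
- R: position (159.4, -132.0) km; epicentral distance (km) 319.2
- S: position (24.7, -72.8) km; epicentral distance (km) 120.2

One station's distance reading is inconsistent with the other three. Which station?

Solve using three stations at a time. Using P, Q, S (subtract circle equations pairwise → linear system) gives (x, y) ≈ (-73.8, -3.9).
Distances from that point to each station vs reported:
  P: calculated 145.7 vs reported 145.7 → residual 0.0 km
  Q: calculated 26.1 vs reported 26.1 → residual 0.0 km
  R: calculated 266.1 vs reported 319.2 → residual 53.1 km
  S: calculated 120.2 vs reported 120.2 → residual 0.0 km
P, Q, S are mutually consistent (residuals ≈ 0); R is off by 53.1 km.

R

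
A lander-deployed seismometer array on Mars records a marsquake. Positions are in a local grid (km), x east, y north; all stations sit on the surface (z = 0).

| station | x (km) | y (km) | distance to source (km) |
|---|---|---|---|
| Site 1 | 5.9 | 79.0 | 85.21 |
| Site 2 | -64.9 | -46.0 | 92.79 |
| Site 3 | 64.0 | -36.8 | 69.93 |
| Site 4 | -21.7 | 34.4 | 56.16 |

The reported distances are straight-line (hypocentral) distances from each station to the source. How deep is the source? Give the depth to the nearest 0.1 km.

z ≈ 28.6 km

Each station gives a sphere (x−x_i)² + (y−y_i)² + z² = d_i² (stations at z=0).
Subtracting the Site 1 sphere from Site 2 and Site 3: z² cancels, leaving linear equations in x and y:
-141.6 x − 250.0 y = -1297.04
116.2 x − 231.6 y = 1544.97
Solving: x ≈ 11.103, y ≈ -1.100 km (keep extra digits for the depth step; rounded: 11.1, -1.1).
Then from the Site 1 sphere: z² = 85.21² − (x − 5.9)² − (y − 79.0)² with x = 11.103, y = -1.100, so z ≈ 28.595 ≈ 28.6 km.
Check against Site 4 (with the unrounded solution): distance 56.16 ≈ 56.16 km. ✓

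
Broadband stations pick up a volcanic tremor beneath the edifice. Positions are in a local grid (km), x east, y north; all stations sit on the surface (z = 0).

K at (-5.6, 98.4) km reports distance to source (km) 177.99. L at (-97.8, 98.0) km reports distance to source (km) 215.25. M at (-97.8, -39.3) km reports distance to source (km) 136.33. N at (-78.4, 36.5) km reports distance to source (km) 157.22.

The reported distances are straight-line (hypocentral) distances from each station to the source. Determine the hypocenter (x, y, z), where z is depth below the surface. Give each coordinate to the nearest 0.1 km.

Each station gives a sphere (x−x_i)² + (y−y_i)² + z² = d_i² (stations at z=0).
Subtracting the K sphere from L and M: z² cancels, leaving linear equations in x and y:
-184.4 x − 0.8 y = -5197.20
-184.4 x − 275.4 y = 14489.98
Solving: x ≈ 28.495, y ≈ -71.694 km (keep extra digits for the depth step; rounded: 28.5, -71.7).
Then from the K sphere: z² = 177.99² − (x + 5.6)² − (y − 98.4)² with x = 28.495, y = -71.694, so z ≈ 39.825 ≈ 39.8 km.
Check against N (with the unrounded solution): distance 157.22 ≈ 157.22 km. ✓

x ≈ 28.5 km, y ≈ -71.7 km, depth ≈ 39.8 km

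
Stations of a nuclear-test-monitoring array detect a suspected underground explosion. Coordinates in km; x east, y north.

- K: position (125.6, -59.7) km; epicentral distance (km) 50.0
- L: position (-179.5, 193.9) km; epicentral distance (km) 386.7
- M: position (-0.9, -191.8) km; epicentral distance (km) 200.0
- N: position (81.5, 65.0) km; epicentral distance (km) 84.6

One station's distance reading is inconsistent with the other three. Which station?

L

Solve using three stations at a time. Using K, M, N (subtract circle equations pairwise → linear system) gives (x, y) ≈ (98.0, -18.0).
Distances from that point to each station vs reported:
  K: calculated 50.0 vs reported 50.0 → residual 0.0 km
  L: calculated 349.2 vs reported 386.7 → residual 37.5 km
  M: calculated 200.0 vs reported 200.0 → residual 0.0 km
  N: calculated 84.6 vs reported 84.6 → residual 0.0 km
K, M, N are mutually consistent (residuals ≈ 0); L is off by 37.5 km.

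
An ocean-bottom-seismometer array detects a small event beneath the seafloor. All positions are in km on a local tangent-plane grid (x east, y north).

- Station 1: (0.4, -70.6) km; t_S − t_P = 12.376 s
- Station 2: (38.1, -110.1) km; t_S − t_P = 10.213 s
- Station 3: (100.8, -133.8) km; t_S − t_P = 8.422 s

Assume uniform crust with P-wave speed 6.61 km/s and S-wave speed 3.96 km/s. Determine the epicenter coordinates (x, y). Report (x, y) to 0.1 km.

Distance from S−P lag: d = Δt · v_P v_S / (v_P − v_S) = Δt · (6.61·3.96)/(6.61−3.96) ≈ 9.8776·Δt.
So d_Station 1 = 122.24, d_Station 2 = 100.88, d_Station 3 = 83.19 km.
Circle about each station: (x − 0.4)² + (y + 70.6)² = 122.24²; (x − 38.1)² + (y + 110.1)² = 100.88²; (x − 100.8)² + (y + 133.8)² = 83.19².
Subtracting pairs of circle equations eliminates x²+y² and gives linear equations (the radical axes):
75.4 x − 79.0 y = 13354.94
200.8 x − 126.4 y = 31100.60
Solving the 2×2 system: x ≈ 121.4, y ≈ -53.2 km.

x ≈ 121.4 km, y ≈ -53.2 km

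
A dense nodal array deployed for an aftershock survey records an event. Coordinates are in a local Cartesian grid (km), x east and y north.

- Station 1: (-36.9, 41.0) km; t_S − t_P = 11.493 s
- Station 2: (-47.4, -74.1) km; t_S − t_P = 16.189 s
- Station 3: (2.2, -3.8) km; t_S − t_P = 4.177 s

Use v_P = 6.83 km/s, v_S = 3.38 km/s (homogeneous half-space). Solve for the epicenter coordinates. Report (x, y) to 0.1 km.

Distance from S−P lag: d = Δt · v_P v_S / (v_P − v_S) = Δt · (6.83·3.38)/(6.83−3.38) ≈ 6.6914·Δt.
So d_Station 1 = 76.90, d_Station 2 = 108.33, d_Station 3 = 27.95 km.
Circle about each station: (x + 36.9)² + (y − 41.0)² = 76.90²; (x + 47.4)² + (y + 74.1)² = 108.33²; (x − 2.2)² + (y + 3.8)² = 27.95².
Subtracting pairs of circle equations eliminates x²+y² and gives linear equations (the radical axes):
-21.0 x − 230.2 y = -1126.82
78.2 x − 89.6 y = 2109.08
Solving the 2×2 system: x ≈ 29.5, y ≈ 2.2 km.

29.5 km east, 2.2 km north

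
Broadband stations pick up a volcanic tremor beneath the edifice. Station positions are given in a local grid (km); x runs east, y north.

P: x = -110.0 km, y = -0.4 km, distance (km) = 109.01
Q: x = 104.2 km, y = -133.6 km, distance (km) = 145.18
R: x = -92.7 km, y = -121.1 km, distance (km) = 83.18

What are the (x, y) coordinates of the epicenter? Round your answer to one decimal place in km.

(-26.6, -70.6)

Circle about each station: (x + 110.0)² + (y + 0.4)² = 109.01²; (x − 104.2)² + (y + 133.6)² = 145.18²; (x + 92.7)² + (y + 121.1)² = 83.18².
Subtracting pairs of circle equations eliminates x²+y² and gives linear equations (the radical axes):
428.4 x − 266.4 y = 7412.39
34.6 x − 241.4 y = 16122.61
Solving the 2×2 system: x ≈ -26.6, y ≈ -70.6 km.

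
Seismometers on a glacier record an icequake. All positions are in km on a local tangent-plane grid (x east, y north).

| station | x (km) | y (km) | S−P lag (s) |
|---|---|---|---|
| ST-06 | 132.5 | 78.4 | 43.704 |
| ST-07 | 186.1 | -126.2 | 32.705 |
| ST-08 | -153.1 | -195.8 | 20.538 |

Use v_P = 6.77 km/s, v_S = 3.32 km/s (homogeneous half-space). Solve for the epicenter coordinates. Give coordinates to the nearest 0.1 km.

Distance from S−P lag: d = Δt · v_P v_S / (v_P − v_S) = Δt · (6.77·3.32)/(6.77−3.32) ≈ 6.5149·Δt.
So d_ST-06 = 284.73, d_ST-07 = 213.07, d_ST-08 = 133.80 km.
Circle about each station: (x − 132.5)² + (y − 78.4)² = 284.73²; (x − 186.1)² + (y + 126.2)² = 213.07²; (x + 153.1)² + (y + 195.8)² = 133.80².
Subtracting the ST-06 equation from the ST-07 and ST-08 equations removes the quadratic terms:
107.2 x − 409.2 y = 62529.19
-571.2 x − 548.4 y = 101243.17
Solving the 2×2 system: x ≈ -24.4, y ≈ -159.2 km.

(-24.4, -159.2)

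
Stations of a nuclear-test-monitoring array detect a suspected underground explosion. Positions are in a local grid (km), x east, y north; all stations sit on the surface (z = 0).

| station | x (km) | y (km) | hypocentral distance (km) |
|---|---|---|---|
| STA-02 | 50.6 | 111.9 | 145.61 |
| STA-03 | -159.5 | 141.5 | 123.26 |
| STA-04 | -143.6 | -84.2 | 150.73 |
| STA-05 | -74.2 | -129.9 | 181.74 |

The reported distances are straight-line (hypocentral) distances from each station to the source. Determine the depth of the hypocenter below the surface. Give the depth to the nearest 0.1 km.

22.2 km

Each station gives a sphere (x−x_i)² + (y−y_i)² + z² = d_i² (stations at z=0).
Subtracting the STA-02 sphere from STA-03 and STA-04: z² cancels, leaving linear equations in x and y:
-420.2 x + 59.2 y = 36389.77
-388.4 x − 392.2 y = 11111.37
Solving: x ≈ -79.501, y ≈ 50.399 km (keep extra digits for the depth step; rounded: -79.5, 50.4).
Then from the STA-02 sphere: z² = 145.61² − (x − 50.6)² − (y − 111.9)² with x = -79.501, y = 50.399, so z ≈ 22.218 ≈ 22.2 km.
Check against STA-05 (with the unrounded solution): distance 181.74 ≈ 181.74 km. ✓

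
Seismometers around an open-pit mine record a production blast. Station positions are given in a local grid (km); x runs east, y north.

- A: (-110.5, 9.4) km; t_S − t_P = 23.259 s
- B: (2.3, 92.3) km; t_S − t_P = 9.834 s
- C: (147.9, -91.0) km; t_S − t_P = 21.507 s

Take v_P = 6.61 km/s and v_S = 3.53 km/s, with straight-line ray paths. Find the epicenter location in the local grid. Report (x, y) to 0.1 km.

Distance from S−P lag: d = Δt · v_P v_S / (v_P − v_S) = Δt · (6.61·3.53)/(6.61−3.53) ≈ 7.5757·Δt.
So d_A = 176.20, d_B = 74.50, d_C = 162.93 km.
Circle about each station: (x + 110.5)² + (y − 9.4)² = 176.20²; (x − 2.3)² + (y − 92.3)² = 74.50²; (x − 147.9)² + (y + 91.0)² = 162.93².
Subtracting the A equation from the B and C equations removes the quadratic terms:
225.6 x + 165.8 y = 21722.16
516.8 x − 200.8 y = 22357.06
Solving the 2×2 system: x ≈ 61.6, y ≈ 47.2 km.

(61.6, 47.2)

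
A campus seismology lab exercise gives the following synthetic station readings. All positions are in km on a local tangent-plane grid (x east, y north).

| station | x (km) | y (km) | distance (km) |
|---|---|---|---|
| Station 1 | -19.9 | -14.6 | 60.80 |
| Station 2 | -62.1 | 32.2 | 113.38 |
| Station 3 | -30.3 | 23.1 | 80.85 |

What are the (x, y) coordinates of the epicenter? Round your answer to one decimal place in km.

Circle about each station: (x + 19.9)² + (y + 14.6)² = 60.80²; (x + 62.1)² + (y − 32.2)² = 113.38²; (x + 30.3)² + (y − 23.1)² = 80.85².
Subtracting the Station 1 equation from the Station 2 and Station 3 equations removes the quadratic terms:
-84.4 x + 93.6 y = -4874.30
-20.8 x + 75.4 y = -1997.55
Solving the 2×2 system: x ≈ 40.9, y ≈ -15.2 km.
Check against Station 1 (with the unrounded x, y): √((x + 19.9)²+(y + 14.6)²) = 60.78 ≈ 60.80 km. ✓

x ≈ 40.9 km, y ≈ -15.2 km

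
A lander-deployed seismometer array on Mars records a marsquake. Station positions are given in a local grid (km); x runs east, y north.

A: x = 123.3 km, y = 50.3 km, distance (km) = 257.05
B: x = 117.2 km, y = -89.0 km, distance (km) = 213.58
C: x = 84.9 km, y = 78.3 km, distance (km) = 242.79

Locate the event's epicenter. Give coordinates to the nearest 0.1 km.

Circle about each station: (x − 123.3)² + (y − 50.3)² = 257.05²; (x − 117.2)² + (y + 89.0)² = 213.58²; (x − 84.9)² + (y − 78.3)² = 242.79².
Subtracting pairs of circle equations eliminates x²+y² and gives linear equations (the radical axes):
-12.2 x − 278.6 y = 24382.15
-76.8 x + 56.0 y = 2733.64
Solving the 2×2 system: x ≈ -96.3, y ≈ -83.3 km.

x ≈ -96.3 km, y ≈ -83.3 km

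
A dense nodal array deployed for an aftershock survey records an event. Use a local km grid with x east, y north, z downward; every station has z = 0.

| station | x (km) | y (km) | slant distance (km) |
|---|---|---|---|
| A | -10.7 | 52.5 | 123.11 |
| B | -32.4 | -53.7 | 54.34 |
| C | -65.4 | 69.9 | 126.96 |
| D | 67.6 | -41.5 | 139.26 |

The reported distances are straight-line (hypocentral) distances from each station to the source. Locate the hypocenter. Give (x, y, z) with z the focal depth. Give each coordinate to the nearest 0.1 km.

Each station gives a sphere (x−x_i)² + (y−y_i)² + z² = d_i² (stations at z=0).
Subtracting the A sphere from B and C: z² cancels, leaving linear equations in x and y:
-43.4 x − 212.4 y = 13265.95
-109.4 x + 34.8 y = 5329.66
Solving: x ≈ -64.399, y ≈ -49.299 km (keep extra digits for the depth step; rounded: -64.4, -49.3).
Then from the A sphere: z² = 123.11² − (x + 10.7)² − (y − 52.5)² with x = -64.399, y = -49.299, so z ≈ 43.697 ≈ 43.7 km.

(-64.4, -49.3, 43.7)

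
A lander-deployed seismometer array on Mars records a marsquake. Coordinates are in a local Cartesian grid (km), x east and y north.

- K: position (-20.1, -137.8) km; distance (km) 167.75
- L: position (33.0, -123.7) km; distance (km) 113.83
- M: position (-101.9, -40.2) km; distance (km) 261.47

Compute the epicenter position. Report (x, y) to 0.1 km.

Circle about each station: (x + 20.1)² + (y + 137.8)² = 167.75²; (x − 33.0)² + (y + 123.7)² = 113.83²; (x + 101.9)² + (y + 40.2)² = 261.47².
Subtracting the K equation from the L and M equations removes the quadratic terms:
106.2 x + 28.2 y = 12180.63
-163.6 x + 195.2 y = -47619.70
Solving the 2×2 system: x ≈ 146.8, y ≈ -120.9 km.

146.8 km east, -120.9 km north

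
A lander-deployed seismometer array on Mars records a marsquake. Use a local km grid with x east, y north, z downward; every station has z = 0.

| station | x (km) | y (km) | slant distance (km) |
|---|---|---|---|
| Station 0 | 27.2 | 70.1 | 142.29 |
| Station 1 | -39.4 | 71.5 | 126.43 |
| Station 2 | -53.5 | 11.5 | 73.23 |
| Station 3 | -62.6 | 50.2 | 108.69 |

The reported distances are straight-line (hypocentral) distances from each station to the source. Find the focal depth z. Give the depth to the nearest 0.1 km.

Each station gives a sphere (x−x_i)² + (y−y_i)² + z² = d_i² (stations at z=0).
Subtracting the Station 0 sphere from Station 1 and Station 2: z² cancels, leaving linear equations in x and y:
-133.2 x + 2.8 y = 5272.66
-161.4 x − 117.2 y = 12224.46
Solving: x ≈ -40.602, y ≈ -48.390 km (keep extra digits for the depth step; rounded: -40.6, -48.4).
Then from the Station 0 sphere: z² = 142.29² − (x − 27.2)² − (y − 70.1)² with x = -40.602, y = -48.390, so z ≈ 40.118 ≈ 40.1 km.

40.1 km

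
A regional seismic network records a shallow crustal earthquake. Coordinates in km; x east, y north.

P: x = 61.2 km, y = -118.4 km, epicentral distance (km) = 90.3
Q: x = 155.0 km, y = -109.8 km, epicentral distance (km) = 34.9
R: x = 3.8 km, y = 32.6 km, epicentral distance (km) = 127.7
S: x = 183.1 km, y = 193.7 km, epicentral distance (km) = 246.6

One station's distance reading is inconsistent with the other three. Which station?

Q

Solve using three stations at a time. Using P, R, S (subtract circle equations pairwise → linear system) gives (x, y) ≈ (108.0, -41.2).
Distances from that point to each station vs reported:
  P: calculated 90.3 vs reported 90.3 → residual 0.0 km
  Q: calculated 83.2 vs reported 34.9 → residual 48.3 km
  R: calculated 127.7 vs reported 127.7 → residual 0.0 km
  S: calculated 246.6 vs reported 246.6 → residual 0.0 km
P, R, S are mutually consistent (residuals ≈ 0); Q is off by 48.3 km.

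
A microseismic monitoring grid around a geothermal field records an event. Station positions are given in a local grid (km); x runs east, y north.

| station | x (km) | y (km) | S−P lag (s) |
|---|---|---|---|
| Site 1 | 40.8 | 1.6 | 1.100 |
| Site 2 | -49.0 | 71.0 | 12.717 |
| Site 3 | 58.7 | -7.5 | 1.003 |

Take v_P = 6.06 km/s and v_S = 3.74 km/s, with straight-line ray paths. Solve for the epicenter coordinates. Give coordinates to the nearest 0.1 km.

Distance from S−P lag: d = Δt · v_P v_S / (v_P − v_S) = Δt · (6.06·3.74)/(6.06−3.74) ≈ 9.7691·Δt.
So d_Site 1 = 10.75, d_Site 2 = 124.23, d_Site 3 = 9.80 km.
Circle about each station: (x − 40.8)² + (y − 1.6)² = 10.75²; (x + 49.0)² + (y − 71.0)² = 124.23²; (x − 58.7)² + (y + 7.5)² = 9.80².
Subtracting pairs of circle equations eliminates x²+y² and gives linear equations (the radical axes):
-179.6 x + 138.8 y = -9542.73
35.8 x − 18.2 y = 1854.26
Solving the 2×2 system: x ≈ 49.2, y ≈ -5.1 km.

49.2 km east, -5.1 km north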